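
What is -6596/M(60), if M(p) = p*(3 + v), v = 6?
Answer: -1649/135 ≈ -12.215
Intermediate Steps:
M(p) = 9*p (M(p) = p*(3 + 6) = p*9 = 9*p)
-6596/M(60) = -6596/(9*60) = -6596/540 = -6596*1/540 = -1649/135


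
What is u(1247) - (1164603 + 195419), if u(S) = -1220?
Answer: -1361242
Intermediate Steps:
u(1247) - (1164603 + 195419) = -1220 - (1164603 + 195419) = -1220 - 1*1360022 = -1220 - 1360022 = -1361242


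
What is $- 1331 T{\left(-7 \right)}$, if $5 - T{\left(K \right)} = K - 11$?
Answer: $-30613$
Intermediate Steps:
$T{\left(K \right)} = 16 - K$ ($T{\left(K \right)} = 5 - \left(K - 11\right) = 5 - \left(-11 + K\right) = 16 - K$)
$- 1331 T{\left(-7 \right)} = - 1331 \left(16 - -7\right) = - 1331 \left(16 + 7\right) = \left(-1331\right) 23 = -30613$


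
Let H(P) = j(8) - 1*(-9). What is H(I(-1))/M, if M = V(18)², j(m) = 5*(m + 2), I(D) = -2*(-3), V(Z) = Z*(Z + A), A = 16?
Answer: 59/374544 ≈ 0.00015752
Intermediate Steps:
V(Z) = Z*(16 + Z) (V(Z) = Z*(Z + 16) = Z*(16 + Z))
I(D) = 6
j(m) = 10 + 5*m (j(m) = 5*(2 + m) = 10 + 5*m)
H(P) = 59 (H(P) = (10 + 5*8) - 1*(-9) = (10 + 40) + 9 = 50 + 9 = 59)
M = 374544 (M = (18*(16 + 18))² = (18*34)² = 612² = 374544)
H(I(-1))/M = 59/374544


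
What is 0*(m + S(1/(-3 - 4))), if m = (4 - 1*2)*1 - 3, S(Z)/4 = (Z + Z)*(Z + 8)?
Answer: 0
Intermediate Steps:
S(Z) = 8*Z*(8 + Z) (S(Z) = 4*((Z + Z)*(Z + 8)) = 4*((2*Z)*(8 + Z)) = 4*(2*Z*(8 + Z)) = 8*Z*(8 + Z))
m = -1 (m = (4 - 2)*1 - 3 = 2*1 - 3 = 2 - 3 = -1)
0*(m + S(1/(-3 - 4))) = 0*(-1 + 8*(8 + 1/(-3 - 4))/(-3 - 4)) = 0*(-1 + 8*(8 + 1/(-7))/(-7)) = 0*(-1 + 8*(-⅐)*(8 - ⅐)) = 0*(-1 + 8*(-⅐)*(55/7)) = 0*(-1 - 440/49) = 0*(-489/49) = 0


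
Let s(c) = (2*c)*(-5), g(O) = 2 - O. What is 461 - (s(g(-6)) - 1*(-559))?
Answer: -18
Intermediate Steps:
s(c) = -10*c
461 - (s(g(-6)) - 1*(-559)) = 461 - (-10*(2 - 1*(-6)) - 1*(-559)) = 461 - (-10*(2 + 6) + 559) = 461 - (-10*8 + 559) = 461 - (-80 + 559) = 461 - 1*479 = 461 - 479 = -18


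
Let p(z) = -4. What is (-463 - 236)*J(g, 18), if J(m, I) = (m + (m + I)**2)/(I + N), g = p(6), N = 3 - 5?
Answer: -8388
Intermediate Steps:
N = -2
g = -4
J(m, I) = (m + (I + m)**2)/(-2 + I) (J(m, I) = (m + (m + I)**2)/(I - 2) = (m + (I + m)**2)/(-2 + I))
(-463 - 236)*J(g, 18) = (-463 - 236)*((-4 + (18 - 4)**2)/(-2 + 18)) = -699*(-4 + 14**2)/16 = -699*(-4 + 196)/16 = -699*192/16 = -699*12 = -8388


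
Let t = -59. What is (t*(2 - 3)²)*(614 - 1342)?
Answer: 42952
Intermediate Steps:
(t*(2 - 3)²)*(614 - 1342) = (-59*(2 - 3)²)*(614 - 1342) = -59*(-1)²*(-728) = -59*1*(-728) = -59*(-728) = 42952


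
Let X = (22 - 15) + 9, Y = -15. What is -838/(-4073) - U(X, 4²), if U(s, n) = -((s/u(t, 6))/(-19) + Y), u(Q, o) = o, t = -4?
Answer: -3467233/232161 ≈ -14.935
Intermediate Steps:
X = 16 (X = 7 + 9 = 16)
U(s, n) = 15 + s/114 (U(s, n) = -((s/6)/(-19) - 15) = -((s*(⅙))*(-1/19) - 15) = -((s/6)*(-1/19) - 15) = -(-s/114 - 15) = -(-15 - s/114) = 15 + s/114)
-838/(-4073) - U(X, 4²) = -838/(-4073) - (15 + (1/114)*16) = -838*(-1/4073) - (15 + 8/57) = 838/4073 - 1*863/57 = 838/4073 - 863/57 = -3467233/232161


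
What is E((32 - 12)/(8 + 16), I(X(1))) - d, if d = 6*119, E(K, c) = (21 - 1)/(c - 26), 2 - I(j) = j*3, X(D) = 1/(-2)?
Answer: -6434/9 ≈ -714.89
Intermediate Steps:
X(D) = -½
I(j) = 2 - 3*j (I(j) = 2 - j*3 = 2 - 3*j)
E(K, c) = 20/(-26 + c)
d = 714
E((32 - 12)/(8 + 16), I(X(1))) - d = 20/(-26 + (2 - 3*(-½))) - 1*714 = 20/(-26 + (2 + 3/2)) - 714 = 20/(-26 + 7/2) - 714 = 20/(-45/2) - 714 = 20*(-2/45) - 714 = -8/9 - 714 = -6434/9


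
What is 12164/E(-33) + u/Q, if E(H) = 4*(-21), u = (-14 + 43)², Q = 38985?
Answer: -13170636/90965 ≈ -144.79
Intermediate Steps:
u = 841 (u = 29² = 841)
E(H) = -84
12164/E(-33) + u/Q = 12164/(-84) + 841/38985 = 12164*(-1/84) + 841*(1/38985) = -3041/21 + 841/38985 = -13170636/90965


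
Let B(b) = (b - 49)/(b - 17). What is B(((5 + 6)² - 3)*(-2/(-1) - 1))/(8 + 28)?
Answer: 23/1212 ≈ 0.018977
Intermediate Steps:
B(b) = (-49 + b)/(-17 + b)
B(((5 + 6)² - 3)*(-2/(-1) - 1))/(8 + 28) = ((-49 + ((5 + 6)² - 3)*(-2/(-1) - 1))/(-17 + ((5 + 6)² - 3)*(-2/(-1) - 1)))/(8 + 28) = ((-49 + (11² - 3)*(-2*(-1) - 1))/(-17 + (11² - 3)*(-2*(-1) - 1)))/36 = ((-49 + (121 - 3)*(2 - 1))/(-17 + (121 - 3)*(2 - 1)))/36 = ((-49 + 118*1)/(-17 + 118*1))/36 = ((-49 + 118)/(-17 + 118))/36 = (69/101)/36 = ((1/101)*69)/36 = (1/36)*(69/101) = 23/1212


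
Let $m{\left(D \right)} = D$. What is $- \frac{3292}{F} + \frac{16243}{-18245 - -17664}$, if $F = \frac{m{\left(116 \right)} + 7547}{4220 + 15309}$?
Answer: $- \frac{37476651017}{4452203} \approx -8417.5$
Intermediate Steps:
$F = \frac{7663}{19529}$ ($F = \frac{116 + 7547}{4220 + 15309} = \frac{7663}{19529} \approx 0.39239$)
$- \frac{3292}{F} + \frac{16243}{-18245 - -17664} = - \frac{3292}{\frac{7663}{19529}} + \frac{16243}{-18245 - -17664} = \left(-3292\right) \frac{19529}{7663} + \frac{16243}{-18245 + 17664} = - \frac{64289468}{7663} + \frac{16243}{-581} = - \frac{64289468}{7663} + 16243 \left(- \frac{1}{581}\right) = - \frac{64289468}{7663} - \frac{16243}{581} = - \frac{37476651017}{4452203}$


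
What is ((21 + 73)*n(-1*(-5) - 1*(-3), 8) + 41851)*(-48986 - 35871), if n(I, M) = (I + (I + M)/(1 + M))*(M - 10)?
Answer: -30558278555/9 ≈ -3.3954e+9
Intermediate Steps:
n(I, M) = (-10 + M)*(I + (I + M)/(1 + M)) (n(I, M) = (I + (I + M)/(1 + M))*(-10 + M) = (-10 + M)*(I + (I + M)/(1 + M)))
((21 + 73)*n(-1*(-5) - 1*(-3), 8) + 41851)*(-48986 - 35871) = ((21 + 73)*((8² - 20*(-1*(-5) - 1*(-3)) - 10*8 + (-1*(-5) - 1*(-3))*8² - 8*(-1*(-5) - 1*(-3))*8)/(1 + 8)) + 41851)*(-48986 - 35871) = (94*((64 - 20*(5 + 3) - 80 + (5 + 3)*64 - 8*(5 + 3)*8)/9) + 41851)*(-84857) = (94*((64 - 20*8 - 80 + 8*64 - 8*8*8)/9) + 41851)*(-84857) = (94*((64 - 160 - 80 + 512 - 512)/9) + 41851)*(-84857) = (94*((⅑)*(-176)) + 41851)*(-84857) = (94*(-176/9) + 41851)*(-84857) = (-16544/9 + 41851)*(-84857) = (360115/9)*(-84857) = -30558278555/9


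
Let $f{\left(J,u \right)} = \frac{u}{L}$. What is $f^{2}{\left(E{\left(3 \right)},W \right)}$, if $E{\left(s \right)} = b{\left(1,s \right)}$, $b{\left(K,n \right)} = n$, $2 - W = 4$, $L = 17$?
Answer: $\frac{4}{289} \approx 0.013841$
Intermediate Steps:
$W = -2$ ($W = 2 - 4 = -2$)
$E{\left(s \right)} = s$
$f{\left(J,u \right)} = \frac{u}{17}$
$f^{2}{\left(E{\left(3 \right)},W \right)} = \left(\frac{1}{17} \left(-2\right)\right)^{2} = \left(- \frac{2}{17}\right)^{2} = \frac{4}{289}$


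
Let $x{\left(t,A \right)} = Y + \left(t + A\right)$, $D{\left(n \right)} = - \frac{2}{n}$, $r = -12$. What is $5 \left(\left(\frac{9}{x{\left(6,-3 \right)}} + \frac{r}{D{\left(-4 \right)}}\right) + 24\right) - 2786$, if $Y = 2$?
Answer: $-2777$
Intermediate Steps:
$x{\left(t,A \right)} = 2 + A + t$ ($x{\left(t,A \right)} = 2 + \left(t + A\right) = 2 + \left(A + t\right) = 2 + A + t$)
$5 \left(\left(\frac{9}{x{\left(6,-3 \right)}} + \frac{r}{D{\left(-4 \right)}}\right) + 24\right) - 2786 = 5 \left(\left(\frac{9}{2 - 3 + 6} - \frac{12}{\left(-2\right) \frac{1}{-4}}\right) + 24\right) - 2786 = 5 \left(\left(\frac{9}{5} - \frac{12}{\left(-2\right) \left(- \frac{1}{4}\right)}\right) + 24\right) - 2786 = 5 \left(\left(9 \cdot \frac{1}{5} - 12 \frac{1}{\frac{1}{2}}\right) + 24\right) - 2786 = 5 \left(\left(\frac{9}{5} - 24\right) + 24\right) - 2786 = 5 \left(- \frac{111}{5} + 24\right) - 2786 = 5 \cdot \frac{9}{5} - 2786 = 9 - 2786 = -2777$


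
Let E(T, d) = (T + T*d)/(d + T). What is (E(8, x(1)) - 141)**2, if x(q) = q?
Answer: 1570009/81 ≈ 19383.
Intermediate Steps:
E(T, d) = (T + T*d)/(T + d)
(E(8, x(1)) - 141)**2 = (8*(1 + 1)/(8 + 1) - 141)**2 = (8*2/9 - 141)**2 = (8*(1/9)*2 - 141)**2 = (16/9 - 141)**2 = (-1253/9)**2 = 1570009/81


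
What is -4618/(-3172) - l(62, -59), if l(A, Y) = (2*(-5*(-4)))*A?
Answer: -3930971/1586 ≈ -2478.5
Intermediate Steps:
l(A, Y) = 40*A (l(A, Y) = (2*20)*A = 40*A)
-4618/(-3172) - l(62, -59) = -4618/(-3172) - 40*62 = -4618*(-1/3172) - 1*2480 = 2309/1586 - 2480 = -3930971/1586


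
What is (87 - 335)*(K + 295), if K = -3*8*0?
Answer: -73160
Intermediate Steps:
K = 0 (K = -24*0 = 0)
(87 - 335)*(K + 295) = (87 - 335)*(0 + 295) = -248*295 = -73160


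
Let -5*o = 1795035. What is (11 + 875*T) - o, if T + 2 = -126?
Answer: 247018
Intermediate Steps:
o = -359007 (o = -⅕*1795035 = -359007)
T = -128 (T = -2 - 126 = -128)
(11 + 875*T) - o = (11 + 875*(-128)) - 1*(-359007) = (11 - 112000) + 359007 = -111989 + 359007 = 247018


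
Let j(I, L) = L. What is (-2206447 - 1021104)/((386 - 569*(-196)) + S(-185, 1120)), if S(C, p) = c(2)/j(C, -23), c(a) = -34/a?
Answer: -74233673/2573947 ≈ -28.840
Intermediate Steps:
S(C, p) = 17/23 (S(C, p) = -34/2/(-23) = -34*½*(-1/23) = -17*(-1/23) = 17/23)
(-2206447 - 1021104)/((386 - 569*(-196)) + S(-185, 1120)) = (-2206447 - 1021104)/((386 - 569*(-196)) + 17/23) = -3227551/((386 + 111524) + 17/23) = -3227551/(111910 + 17/23) = -3227551/2573947/23 = -3227551*23/2573947 = -74233673/2573947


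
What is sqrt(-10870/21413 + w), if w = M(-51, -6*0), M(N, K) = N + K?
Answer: I*sqrt(481981721)/3059 ≈ 7.1769*I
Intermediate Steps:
M(N, K) = K + N
w = -51 (w = -6*0 - 51 = 0 - 51 = -51)
sqrt(-10870/21413 + w) = sqrt(-10870/21413 - 51) = sqrt(-1102933/21413) = I*sqrt(481981721)/3059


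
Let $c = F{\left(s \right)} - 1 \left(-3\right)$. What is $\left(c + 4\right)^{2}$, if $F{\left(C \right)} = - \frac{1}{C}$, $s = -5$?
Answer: $\frac{1296}{25} \approx 51.84$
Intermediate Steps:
$c = \frac{16}{5}$ ($c = - \frac{1}{-5} - 1 \left(-3\right) = \left(-1\right) \left(- \frac{1}{5}\right) - -3 = \frac{1}{5} + 3 = \frac{16}{5} \approx 3.2$)
$\left(c + 4\right)^{2} = \left(\frac{16}{5} + 4\right)^{2} = \left(\frac{36}{5}\right)^{2} = \frac{1296}{25}$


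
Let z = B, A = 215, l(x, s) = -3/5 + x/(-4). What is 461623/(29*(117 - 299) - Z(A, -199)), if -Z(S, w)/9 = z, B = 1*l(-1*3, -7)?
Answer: -9232460/105533 ≈ -87.484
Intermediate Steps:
l(x, s) = -⅗ - x/4 (l(x, s) = -3*⅕ + x*(-¼) = -⅗ - x/4)
B = 3/20 (B = 1*(-⅗ - (-1)*3/4) = 1*(-⅗ - ¼*(-3)) = 1*(-⅗ + ¾) = 1*(3/20) = 3/20 ≈ 0.15000)
z = 3/20 ≈ 0.15000
Z(S, w) = -27/20 (Z(S, w) = -9*3/20 = -27/20)
461623/(29*(117 - 299) - Z(A, -199)) = 461623/(29*(117 - 299) - 1*(-27/20)) = 461623/(29*(-182) + 27/20) = 461623/(-5278 + 27/20) = 461623/(-105533/20) = 461623*(-20/105533) = -9232460/105533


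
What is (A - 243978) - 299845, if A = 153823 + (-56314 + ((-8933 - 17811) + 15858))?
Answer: -457200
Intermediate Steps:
A = 86623 (A = 153823 + (-56314 + (-26744 + 15858)) = 153823 + (-56314 - 10886) = 153823 - 67200 = 86623)
(A - 243978) - 299845 = (86623 - 243978) - 299845 = -157355 - 299845 = -457200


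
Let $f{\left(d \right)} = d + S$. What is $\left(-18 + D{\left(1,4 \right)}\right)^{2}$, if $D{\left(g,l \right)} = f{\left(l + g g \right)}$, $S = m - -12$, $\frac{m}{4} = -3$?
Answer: $169$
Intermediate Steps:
$m = -12$ ($m = 4 \left(-3\right) = -12$)
$S = 0$ ($S = -12 - -12 = -12 + 12 = 0$)
$f{\left(d \right)} = d$ ($f{\left(d \right)} = d + 0 = d$)
$D{\left(g,l \right)} = l + g^{2}$ ($D{\left(g,l \right)} = l + g g = l + g^{2}$)
$\left(-18 + D{\left(1,4 \right)}\right)^{2} = \left(-18 + \left(4 + 1^{2}\right)\right)^{2} = \left(-18 + \left(4 + 1\right)\right)^{2} = \left(-18 + 5\right)^{2} = \left(-13\right)^{2} = 169$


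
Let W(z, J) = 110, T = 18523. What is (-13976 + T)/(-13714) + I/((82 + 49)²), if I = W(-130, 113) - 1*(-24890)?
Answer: 264818933/235345954 ≈ 1.1252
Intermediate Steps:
I = 25000 (I = 110 - 1*(-24890) = 110 + 24890 = 25000)
(-13976 + T)/(-13714) + I/((82 + 49)²) = (-13976 + 18523)/(-13714) + 25000/((82 + 49)²) = 4547*(-1/13714) + 25000/(131²) = -4547/13714 + 25000/17161 = 264818933/235345954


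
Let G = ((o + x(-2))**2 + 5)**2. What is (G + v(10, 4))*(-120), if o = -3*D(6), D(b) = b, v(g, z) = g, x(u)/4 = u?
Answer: -55652520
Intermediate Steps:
x(u) = 4*u
o = -18 (o = -3*6 = -18)
G = 463761 (G = ((-18 + 4*(-2))**2 + 5)**2 = ((-18 - 8)**2 + 5)**2 = ((-26)**2 + 5)**2 = (676 + 5)**2 = 681**2 = 463761)
(G + v(10, 4))*(-120) = (463761 + 10)*(-120) = 463771*(-120) = -55652520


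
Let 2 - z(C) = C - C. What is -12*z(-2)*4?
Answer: -96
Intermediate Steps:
z(C) = 2 (z(C) = 2 - (C - C) = 2 - 1*0 = 2 + 0 = 2)
-12*z(-2)*4 = -12*2*4 = -24*4 = -96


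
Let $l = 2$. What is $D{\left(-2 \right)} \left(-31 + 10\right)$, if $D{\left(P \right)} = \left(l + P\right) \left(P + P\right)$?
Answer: $0$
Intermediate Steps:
$D{\left(P \right)} = 2 P \left(2 + P\right)$ ($D{\left(P \right)} = \left(2 + P\right) \left(P + P\right) = \left(2 + P\right) 2 P = 2 P \left(2 + P\right)$)
$D{\left(-2 \right)} \left(-31 + 10\right) = 2 \left(-2\right) \left(2 - 2\right) \left(-31 + 10\right) = 2 \left(-2\right) 0 \left(-21\right) = 0 \left(-21\right) = 0$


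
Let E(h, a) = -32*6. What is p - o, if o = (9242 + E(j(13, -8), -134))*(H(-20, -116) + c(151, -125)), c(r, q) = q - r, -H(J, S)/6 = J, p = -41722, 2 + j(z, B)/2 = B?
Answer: 1370078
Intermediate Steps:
j(z, B) = -4 + 2*B
H(J, S) = -6*J
E(h, a) = -192
o = -1411800 (o = (9242 - 192)*(-6*(-20) + (-125 - 1*151)) = 9050*(120 + (-125 - 151)) = 9050*(120 - 276) = 9050*(-156) = -1411800)
p - o = -41722 - 1*(-1411800) = -41722 + 1411800 = 1370078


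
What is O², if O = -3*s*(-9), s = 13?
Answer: 123201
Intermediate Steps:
O = 351 (O = -3*13*(-9) = -39*(-9) = 351)
O² = 351² = 123201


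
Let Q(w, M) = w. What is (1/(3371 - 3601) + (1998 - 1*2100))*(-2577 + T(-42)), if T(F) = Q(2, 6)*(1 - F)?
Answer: 58441351/230 ≈ 2.5409e+5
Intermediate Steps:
T(F) = 2 - 2*F (T(F) = 2*(1 - F) = 2 - 2*F)
(1/(3371 - 3601) + (1998 - 1*2100))*(-2577 + T(-42)) = (1/(3371 - 3601) + (1998 - 1*2100))*(-2577 + (2 - 2*(-42))) = (1/(-230) + (1998 - 2100))*(-2577 + (2 + 84)) = (-1/230 - 102)*(-2577 + 86) = -23461/230*(-2491) = 58441351/230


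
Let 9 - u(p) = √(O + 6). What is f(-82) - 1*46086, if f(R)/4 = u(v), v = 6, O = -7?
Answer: -46050 - 4*I ≈ -46050.0 - 4.0*I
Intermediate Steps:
u(p) = 9 - I (u(p) = 9 - √(-7 + 6) = 9 - √(-1) = 9 - I)
f(R) = 36 - 4*I (f(R) = 4*(9 - I) = 36 - 4*I)
f(-82) - 1*46086 = (36 - 4*I) - 1*46086 = (36 - 4*I) - 46086 = -46050 - 4*I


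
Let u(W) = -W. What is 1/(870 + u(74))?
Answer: 1/796 ≈ 0.0012563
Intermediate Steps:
1/(870 + u(74)) = 1/(870 - 1*74) = 1/(870 - 74) = 1/796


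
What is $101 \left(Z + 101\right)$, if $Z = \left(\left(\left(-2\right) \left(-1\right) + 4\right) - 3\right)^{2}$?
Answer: $11110$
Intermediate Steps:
$Z = 9$ ($Z = \left(\left(2 + 4\right) - 3\right)^{2} = \left(6 - 3\right)^{2} = 3^{2} = 9$)
$101 \left(Z + 101\right) = 101 \left(9 + 101\right) = 101 \cdot 110 = 11110$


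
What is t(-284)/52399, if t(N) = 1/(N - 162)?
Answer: -1/23369954 ≈ -4.2790e-8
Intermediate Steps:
t(N) = 1/(-162 + N)
t(-284)/52399 = 1/(-162 - 284*52399) = (1/52399)/(-446) = -1/446*1/52399 = -1/23369954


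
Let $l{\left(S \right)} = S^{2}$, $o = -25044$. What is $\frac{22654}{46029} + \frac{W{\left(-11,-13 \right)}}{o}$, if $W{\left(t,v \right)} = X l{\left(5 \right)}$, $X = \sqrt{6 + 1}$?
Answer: $\frac{22654}{46029} - \frac{25 \sqrt{7}}{25044} \approx 0.48953$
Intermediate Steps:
$X = \sqrt{7} \approx 2.6458$
$W{\left(t,v \right)} = 25 \sqrt{7}$ ($W{\left(t,v \right)} = \sqrt{7} \cdot 5^{2} = \sqrt{7} \cdot 25 = 25 \sqrt{7}$)
$\frac{22654}{46029} + \frac{W{\left(-11,-13 \right)}}{o} = \frac{22654}{46029} + \frac{25 \sqrt{7}}{-25044} = 22654 \cdot \frac{1}{46029} + 25 \sqrt{7} \left(- \frac{1}{25044}\right) = \frac{22654}{46029} - \frac{25 \sqrt{7}}{25044}$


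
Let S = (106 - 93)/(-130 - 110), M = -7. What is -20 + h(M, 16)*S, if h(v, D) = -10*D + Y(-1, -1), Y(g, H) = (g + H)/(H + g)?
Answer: -911/80 ≈ -11.387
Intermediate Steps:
S = -13/240 (S = 13/(-240) = 13*(-1/240) = -13/240 ≈ -0.054167)
Y(g, H) = 1 (Y(g, H) = (H + g)/(H + g) = 1)
h(v, D) = 1 - 10*D (h(v, D) = -10*D + 1 = 1 - 10*D)
-20 + h(M, 16)*S = -20 + (1 - 10*16)*(-13/240) = -20 + (1 - 160)*(-13/240) = -20 - 159*(-13/240) = -20 + 689/80 = -911/80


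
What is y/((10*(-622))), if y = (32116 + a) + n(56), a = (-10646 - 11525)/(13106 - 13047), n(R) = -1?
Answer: -936307/183490 ≈ -5.1028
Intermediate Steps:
a = -22171/59 ≈ -375.78
y = 1872614/59 (y = (32116 - 22171/59) - 1 = 1872673/59 - 1 = 1872614/59 ≈ 31739.)
y/((10*(-622))) = 1872614/(59*((10*(-622)))) = (1872614/59)/(-6220) = (1872614/59)*(-1/6220) = -936307/183490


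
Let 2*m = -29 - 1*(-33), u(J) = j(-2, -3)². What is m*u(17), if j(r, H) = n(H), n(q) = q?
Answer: 18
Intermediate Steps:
j(r, H) = H
u(J) = 9 (u(J) = (-3)² = 9)
m = 2 (m = (-29 - 1*(-33))/2 = (-29 + 33)/2 = (½)*4 = 2)
m*u(17) = 2*9 = 18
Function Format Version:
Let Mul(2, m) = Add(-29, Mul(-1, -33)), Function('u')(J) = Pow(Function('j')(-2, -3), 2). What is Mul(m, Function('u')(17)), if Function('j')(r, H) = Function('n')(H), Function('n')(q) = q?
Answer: 18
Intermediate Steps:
Function('j')(r, H) = H
Function('u')(J) = 9 (Function('u')(J) = Pow(-3, 2) = 9)
m = 2 (m = Mul(Rational(1, 2), Add(-29, Mul(-1, -33))) = Mul(Rational(1, 2), Add(-29, 33)) = Mul(Rational(1, 2), 4) = 2)
Mul(m, Function('u')(17)) = Mul(2, 9) = 18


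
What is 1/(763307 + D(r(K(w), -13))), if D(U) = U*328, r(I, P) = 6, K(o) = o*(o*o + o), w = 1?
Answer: 1/765275 ≈ 1.3067e-6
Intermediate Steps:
K(o) = o*(o + o**2) (K(o) = o*(o**2 + o) = o*(o + o**2))
D(U) = 328*U
1/(763307 + D(r(K(w), -13))) = 1/(763307 + 328*6) = 1/(763307 + 1968) = 1/765275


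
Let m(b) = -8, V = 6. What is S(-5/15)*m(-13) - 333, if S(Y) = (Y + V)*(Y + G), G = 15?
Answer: -8981/9 ≈ -997.89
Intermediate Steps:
S(Y) = (6 + Y)*(15 + Y) (S(Y) = (Y + 6)*(Y + 15) = (6 + Y)*(15 + Y))
S(-5/15)*m(-13) - 333 = (90 + (-5/15)**2 + 21*(-5/15))*(-8) - 333 = (90 + (-5*1/15)**2 + 21*(-5*1/15))*(-8) - 333 = (90 + (-1/3)**2 + 21*(-1/3))*(-8) - 333 = (90 + 1/9 - 7)*(-8) - 333 = (748/9)*(-8) - 333 = -5984/9 - 333 = -8981/9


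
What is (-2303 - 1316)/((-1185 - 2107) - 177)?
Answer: 3619/3469 ≈ 1.0432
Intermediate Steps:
(-2303 - 1316)/((-1185 - 2107) - 177) = -3619/(-3292 - 177) = -3619/(-3469) = -3619*(-1/3469) = 3619/3469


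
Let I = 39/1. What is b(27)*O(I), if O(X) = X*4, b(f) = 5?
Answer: 780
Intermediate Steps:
I = 39 (I = 39*1 = 39)
O(X) = 4*X
b(27)*O(I) = 5*(4*39) = 5*156 = 780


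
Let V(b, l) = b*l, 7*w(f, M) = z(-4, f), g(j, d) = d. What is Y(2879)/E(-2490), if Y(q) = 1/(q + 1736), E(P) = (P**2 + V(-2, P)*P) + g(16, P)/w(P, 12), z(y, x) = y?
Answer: -2/57186703275 ≈ -3.4973e-11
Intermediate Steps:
w(f, M) = -4/7 (w(f, M) = (1/7)*(-4) = -4/7)
E(P) = -P**2 - 7*P/4 (E(P) = (P**2 + (-2*P)*P) + P/(-4/7) = (P**2 - 2*P**2) + P*(-7/4) = -P**2 - 7*P/4)
Y(q) = 1/(1736 + q)
Y(2879)/E(-2490) = 1/((1736 + 2879)*(((1/4)*(-2490)*(-7 - 4*(-2490))))) = 1/(4615*(((1/4)*(-2490)*(-7 + 9960)))) = 1/(4615*(((1/4)*(-2490)*9953))) = 1/(4615*(-12391485/2)) = (1/4615)*(-2/12391485) = -2/57186703275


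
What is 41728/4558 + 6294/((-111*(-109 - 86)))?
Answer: 155315102/16442985 ≈ 9.4457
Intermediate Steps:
41728/4558 + 6294/((-111*(-109 - 86))) = 41728*(1/4558) + 6294/((-111*(-195))) = 20864/2279 + 6294/21645 = 20864/2279 + 6294*(1/21645) = 20864/2279 + 2098/7215 = 155315102/16442985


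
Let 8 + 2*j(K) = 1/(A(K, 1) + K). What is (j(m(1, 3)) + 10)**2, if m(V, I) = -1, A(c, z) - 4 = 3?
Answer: 5329/144 ≈ 37.007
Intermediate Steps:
A(c, z) = 7 (A(c, z) = 4 + 3 = 7)
j(K) = -4 + 1/(2*(7 + K))
(j(m(1, 3)) + 10)**2 = ((-55 - 8*(-1))/(2*(7 - 1)) + 10)**2 = ((1/2)*(-55 + 8)/6 + 10)**2 = ((1/2)*(1/6)*(-47) + 10)**2 = (-47/12 + 10)**2 = (73/12)**2 = 5329/144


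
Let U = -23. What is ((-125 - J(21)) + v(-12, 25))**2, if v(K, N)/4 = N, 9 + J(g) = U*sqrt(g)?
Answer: 11365 - 736*sqrt(21) ≈ 7992.2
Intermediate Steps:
J(g) = -9 - 23*sqrt(g)
v(K, N) = 4*N
((-125 - J(21)) + v(-12, 25))**2 = ((-125 - (-9 - 23*sqrt(21))) + 4*25)**2 = ((-125 + (9 + 23*sqrt(21))) + 100)**2 = ((-116 + 23*sqrt(21)) + 100)**2 = (-16 + 23*sqrt(21))**2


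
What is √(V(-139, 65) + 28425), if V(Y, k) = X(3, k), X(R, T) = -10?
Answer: √28415 ≈ 168.57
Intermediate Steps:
V(Y, k) = -10
√(V(-139, 65) + 28425) = √(-10 + 28425) = √28415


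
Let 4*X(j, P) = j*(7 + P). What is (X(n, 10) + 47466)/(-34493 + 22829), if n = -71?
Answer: -188657/46656 ≈ -4.0436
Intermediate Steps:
X(j, P) = j*(7 + P)/4 (X(j, P) = (j*(7 + P))/4 = j*(7 + P)/4)
(X(n, 10) + 47466)/(-34493 + 22829) = ((¼)*(-71)*(7 + 10) + 47466)/(-34493 + 22829) = ((¼)*(-71)*17 + 47466)/(-11664) = (-1207/4 + 47466)*(-1/11664) = (188657/4)*(-1/11664) = -188657/46656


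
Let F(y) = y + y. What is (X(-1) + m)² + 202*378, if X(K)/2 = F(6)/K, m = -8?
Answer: 77380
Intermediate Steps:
F(y) = 2*y
X(K) = 24/K (X(K) = 2*((2*6)/K) = 2*(12/K) = 24/K)
(X(-1) + m)² + 202*378 = (24/(-1) - 8)² + 202*378 = (24*(-1) - 8)² + 76356 = (-24 - 8)² + 76356 = (-32)² + 76356 = 1024 + 76356 = 77380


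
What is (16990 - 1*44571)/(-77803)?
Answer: 27581/77803 ≈ 0.35450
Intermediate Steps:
(16990 - 1*44571)/(-77803) = (16990 - 44571)*(-1/77803) = -27581*(-1/77803) = 27581/77803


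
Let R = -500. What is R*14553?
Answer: -7276500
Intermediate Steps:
R*14553 = -500*14553 = -7276500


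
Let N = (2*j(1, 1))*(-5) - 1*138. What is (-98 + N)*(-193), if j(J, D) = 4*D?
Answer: 53268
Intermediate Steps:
N = -178 (N = (2*(4*1))*(-5) - 1*138 = (2*4)*(-5) - 138 = 8*(-5) - 138 = -40 - 138 = -178)
(-98 + N)*(-193) = (-98 - 178)*(-193) = -276*(-193) = 53268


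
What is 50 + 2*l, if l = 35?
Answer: 120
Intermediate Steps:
50 + 2*l = 50 + 2*35 = 50 + 70 = 120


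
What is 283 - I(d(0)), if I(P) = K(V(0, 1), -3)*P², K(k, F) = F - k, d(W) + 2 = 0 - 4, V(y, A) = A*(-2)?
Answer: 319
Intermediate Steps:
V(y, A) = -2*A
d(W) = -6 (d(W) = -2 + (0 - 4) = -2 - 4 = -6)
I(P) = -P² (I(P) = (-3 - (-2))*P² = (-3 - 1*(-2))*P² = (-3 + 2)*P² = -P²)
283 - I(d(0)) = 283 - (-1)*(-6)² = 283 - (-1)*36 = 283 - 1*(-36) = 283 + 36 = 319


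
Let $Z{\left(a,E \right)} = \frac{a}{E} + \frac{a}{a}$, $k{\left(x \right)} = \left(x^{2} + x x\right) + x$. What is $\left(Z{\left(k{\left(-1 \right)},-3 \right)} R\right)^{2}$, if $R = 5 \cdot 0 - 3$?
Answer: $4$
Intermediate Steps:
$k{\left(x \right)} = x + 2 x^{2}$ ($k{\left(x \right)} = \left(x^{2} + x^{2}\right) + x = 2 x^{2} + x = x + 2 x^{2}$)
$Z{\left(a,E \right)} = 1 + \frac{a}{E}$ ($Z{\left(a,E \right)} = \frac{a}{E} + 1 = 1 + \frac{a}{E}$)
$R = -3$ ($R = 0 - 3 = -3$)
$\left(Z{\left(k{\left(-1 \right)},-3 \right)} R\right)^{2} = \left(\frac{-3 - \left(1 + 2 \left(-1\right)\right)}{-3} \left(-3\right)\right)^{2} = \left(- \frac{-3 - \left(1 - 2\right)}{3} \left(-3\right)\right)^{2} = \left(- \frac{-3 - -1}{3} \left(-3\right)\right)^{2} = \left(- \frac{-3 + 1}{3} \left(-3\right)\right)^{2} = \left(\left(- \frac{1}{3}\right) \left(-2\right) \left(-3\right)\right)^{2} = \left(\frac{2}{3} \left(-3\right)\right)^{2} = \left(-2\right)^{2} = 4$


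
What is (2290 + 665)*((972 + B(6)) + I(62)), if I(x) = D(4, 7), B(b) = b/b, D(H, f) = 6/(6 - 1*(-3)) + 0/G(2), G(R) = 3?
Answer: 2877185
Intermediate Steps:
D(H, f) = 2/3 (D(H, f) = 6/(6 - 1*(-3)) + 0/3 = 6/(6 + 3) + 0*(1/3) = 6/9 + 0 = 6*(1/9) + 0 = 2/3 + 0 = 2/3)
B(b) = 1
I(x) = 2/3
(2290 + 665)*((972 + B(6)) + I(62)) = (2290 + 665)*((972 + 1) + 2/3) = 2955*(973 + 2/3) = 2955*(2921/3) = 2877185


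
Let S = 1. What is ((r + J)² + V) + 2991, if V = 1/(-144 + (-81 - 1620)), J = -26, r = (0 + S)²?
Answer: 6671519/1845 ≈ 3616.0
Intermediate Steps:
r = 1 (r = (0 + 1)² = 1² = 1)
V = -1/1845 (V = 1/(-144 - 1701) = 1/(-1845) = -1/1845 ≈ -0.00054201)
((r + J)² + V) + 2991 = ((1 - 26)² - 1/1845) + 2991 = ((-25)² - 1/1845) + 2991 = (625 - 1/1845) + 2991 = 1153124/1845 + 2991 = 6671519/1845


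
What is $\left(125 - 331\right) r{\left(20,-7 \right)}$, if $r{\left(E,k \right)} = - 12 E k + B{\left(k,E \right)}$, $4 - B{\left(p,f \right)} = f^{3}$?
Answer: $1301096$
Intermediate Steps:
$B{\left(p,f \right)} = 4 - f^{3}$
$r{\left(E,k \right)} = 4 - E^{3} - 12 E k$ ($r{\left(E,k \right)} = - 12 E k - \left(-4 + E^{3}\right) = 4 - E^{3} - 12 E k$)
$\left(125 - 331\right) r{\left(20,-7 \right)} = \left(125 - 331\right) \left(4 - 20^{3} - 240 \left(-7\right)\right) = - 206 \left(4 - 8000 + 1680\right) = \left(-206\right) \left(-6316\right) = 1301096$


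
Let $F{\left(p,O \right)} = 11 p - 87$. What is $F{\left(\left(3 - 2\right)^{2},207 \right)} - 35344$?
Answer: $-35420$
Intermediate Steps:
$F{\left(p,O \right)} = -87 + 11 p$
$F{\left(\left(3 - 2\right)^{2},207 \right)} - 35344 = \left(-87 + 11 \left(3 - 2\right)^{2}\right) - 35344 = \left(-87 + 11 \cdot 1^{2}\right) - 35344 = \left(-87 + 11 \cdot 1\right) - 35344 = \left(-87 + 11\right) - 35344 = -76 - 35344 = -35420$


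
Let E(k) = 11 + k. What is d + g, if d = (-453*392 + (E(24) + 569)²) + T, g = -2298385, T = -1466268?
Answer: -3577413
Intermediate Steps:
d = -1279028 (d = (-453*392 + ((11 + 24) + 569)²) - 1466268 = (-177576 + (35 + 569)²) - 1466268 = (-177576 + 604²) - 1466268 = (-177576 + 364816) - 1466268 = 187240 - 1466268 = -1279028)
d + g = -1279028 - 2298385 = -3577413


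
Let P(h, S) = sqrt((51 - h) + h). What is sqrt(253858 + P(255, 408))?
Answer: sqrt(253858 + sqrt(51)) ≈ 503.85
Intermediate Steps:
P(h, S) = sqrt(51)
sqrt(253858 + P(255, 408)) = sqrt(253858 + sqrt(51))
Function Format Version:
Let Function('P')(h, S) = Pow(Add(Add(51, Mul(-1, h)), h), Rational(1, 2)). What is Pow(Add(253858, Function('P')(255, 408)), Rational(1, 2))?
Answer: Pow(Add(253858, Pow(51, Rational(1, 2))), Rational(1, 2)) ≈ 503.85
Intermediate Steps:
Function('P')(h, S) = Pow(51, Rational(1, 2))
Pow(Add(253858, Function('P')(255, 408)), Rational(1, 2)) = Pow(Add(253858, Pow(51, Rational(1, 2))), Rational(1, 2))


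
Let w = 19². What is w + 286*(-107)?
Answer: -30241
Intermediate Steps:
w = 361
w + 286*(-107) = 361 + 286*(-107) = 361 - 30602 = -30241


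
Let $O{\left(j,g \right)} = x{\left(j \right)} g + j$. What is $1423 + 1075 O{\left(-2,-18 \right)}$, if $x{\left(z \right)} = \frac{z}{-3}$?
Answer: $-13627$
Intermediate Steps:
$x{\left(z \right)} = - \frac{z}{3}$ ($x{\left(z \right)} = z \left(- \frac{1}{3}\right) = - \frac{z}{3}$)
$O{\left(j,g \right)} = j - \frac{g j}{3}$ ($O{\left(j,g \right)} = - \frac{j}{3} g + j = - \frac{g j}{3} + j = j - \frac{g j}{3}$)
$1423 + 1075 O{\left(-2,-18 \right)} = 1423 + 1075 \cdot \frac{1}{3} \left(-2\right) \left(3 - -18\right) = 1423 + 1075 \cdot \frac{1}{3} \left(-2\right) \left(3 + 18\right) = 1423 + 1075 \cdot \frac{1}{3} \left(-2\right) 21 = 1423 + 1075 \left(-14\right) = 1423 - 15050 = -13627$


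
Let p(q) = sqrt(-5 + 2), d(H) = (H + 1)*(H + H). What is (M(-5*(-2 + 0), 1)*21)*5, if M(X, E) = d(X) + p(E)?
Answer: 23100 + 105*I*sqrt(3) ≈ 23100.0 + 181.87*I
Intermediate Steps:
d(H) = 2*H*(1 + H) (d(H) = (1 + H)*(2*H) = 2*H*(1 + H))
p(q) = I*sqrt(3) (p(q) = sqrt(-3) = I*sqrt(3))
M(X, E) = I*sqrt(3) + 2*X*(1 + X) (M(X, E) = 2*X*(1 + X) + I*sqrt(3) = I*sqrt(3) + 2*X*(1 + X))
(M(-5*(-2 + 0), 1)*21)*5 = ((I*sqrt(3) + 2*(-5*(-2 + 0))*(1 - 5*(-2 + 0)))*21)*5 = ((I*sqrt(3) + 2*(-5*(-2))*(1 - 5*(-2)))*21)*5 = ((I*sqrt(3) + 2*10*(1 + 10))*21)*5 = ((I*sqrt(3) + 2*10*11)*21)*5 = ((I*sqrt(3) + 220)*21)*5 = ((220 + I*sqrt(3))*21)*5 = (4620 + 21*I*sqrt(3))*5 = 23100 + 105*I*sqrt(3)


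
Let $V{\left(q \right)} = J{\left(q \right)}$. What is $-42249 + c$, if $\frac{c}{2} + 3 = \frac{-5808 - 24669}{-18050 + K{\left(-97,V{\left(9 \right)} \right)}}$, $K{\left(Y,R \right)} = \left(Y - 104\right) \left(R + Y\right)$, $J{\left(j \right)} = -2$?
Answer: $- \frac{78190449}{1849} \approx -42288.0$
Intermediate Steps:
$V{\left(q \right)} = -2$
$K{\left(Y,R \right)} = \left(-104 + Y\right) \left(R + Y\right)$
$c = - \frac{72048}{1849}$ ($c = -6 + 2 \frac{-5808 - 24669}{-18050 - \left(-10490 - 9409\right)} = -6 + 2 \left(- \frac{30477}{-18050 + \left(9409 + 208 + 10088 + 194\right)}\right) = -6 + 2 \left(- \frac{30477}{-18050 + 19899}\right) = -6 + 2 \left(- \frac{30477}{1849}\right) = -6 - \frac{60954}{1849} = - \frac{72048}{1849} \approx -38.966$)
$-42249 + c = -42249 - \frac{72048}{1849} = - \frac{78190449}{1849}$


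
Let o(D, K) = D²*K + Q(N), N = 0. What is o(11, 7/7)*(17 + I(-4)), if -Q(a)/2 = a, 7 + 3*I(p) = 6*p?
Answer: 2420/3 ≈ 806.67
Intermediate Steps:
I(p) = -7/3 + 2*p (I(p) = -7/3 + (6*p)/3 = -7/3 + 2*p)
Q(a) = -2*a
o(D, K) = K*D² (o(D, K) = D²*K - 2*0 = K*D² + 0 = K*D²)
o(11, 7/7)*(17 + I(-4)) = ((7/7)*11²)*(17 + (-7/3 + 2*(-4))) = ((7*(⅐))*121)*(17 + (-7/3 - 8)) = (1*121)*(17 - 31/3) = 121*(20/3) = 2420/3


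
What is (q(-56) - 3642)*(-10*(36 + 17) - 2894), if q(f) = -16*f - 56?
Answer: 9594048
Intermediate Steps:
q(f) = -56 - 16*f
(q(-56) - 3642)*(-10*(36 + 17) - 2894) = ((-56 - 16*(-56)) - 3642)*(-10*(36 + 17) - 2894) = ((-56 + 896) - 3642)*(-10*53 - 2894) = (840 - 3642)*(-530 - 2894) = -2802*(-3424) = 9594048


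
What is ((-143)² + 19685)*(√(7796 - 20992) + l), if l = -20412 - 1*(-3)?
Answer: -819094806 + 80268*I*√3299 ≈ -8.1909e+8 + 4.6103e+6*I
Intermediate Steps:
l = -20409 (l = -20412 + 3 = -20409)
((-143)² + 19685)*(√(7796 - 20992) + l) = ((-143)² + 19685)*(√(7796 - 20992) - 20409) = (20449 + 19685)*(√(-13196) - 20409) = 40134*(2*I*√3299 - 20409) = 40134*(-20409 + 2*I*√3299) = -819094806 + 80268*I*√3299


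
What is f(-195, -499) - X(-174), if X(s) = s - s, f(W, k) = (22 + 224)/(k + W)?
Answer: -123/347 ≈ -0.35447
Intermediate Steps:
f(W, k) = 246/(W + k)
X(s) = 0
f(-195, -499) - X(-174) = 246/(-195 - 499) - 1*0 = 246/(-694) + 0 = 246*(-1/694) + 0 = -123/347 + 0 = -123/347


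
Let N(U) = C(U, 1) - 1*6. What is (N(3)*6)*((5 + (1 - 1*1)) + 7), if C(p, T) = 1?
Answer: -360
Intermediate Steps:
N(U) = -5 (N(U) = 1 - 1*6 = 1 - 6 = -5)
(N(3)*6)*((5 + (1 - 1*1)) + 7) = (-5*6)*((5 + (1 - 1*1)) + 7) = -30*((5 + (1 - 1)) + 7) = -30*((5 + 0) + 7) = -30*(5 + 7) = -30*12 = -360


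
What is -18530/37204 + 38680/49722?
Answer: 129425515/462464322 ≈ 0.27986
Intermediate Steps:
-18530/37204 + 38680/49722 = -18530*1/37204 + 38680*(1/49722) = -9265/18602 + 19340/24861 = 129425515/462464322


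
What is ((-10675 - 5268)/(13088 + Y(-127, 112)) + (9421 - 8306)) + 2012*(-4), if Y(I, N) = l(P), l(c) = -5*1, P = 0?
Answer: -90720382/13083 ≈ -6934.2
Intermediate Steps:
l(c) = -5
Y(I, N) = -5
((-10675 - 5268)/(13088 + Y(-127, 112)) + (9421 - 8306)) + 2012*(-4) = ((-10675 - 5268)/(13088 - 5) + (9421 - 8306)) + 2012*(-4) = (-15943/13083 + 1115) - 8048 = 14571602/13083 - 8048 = -90720382/13083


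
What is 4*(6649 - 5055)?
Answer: 6376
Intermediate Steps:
4*(6649 - 5055) = 4*1594 = 6376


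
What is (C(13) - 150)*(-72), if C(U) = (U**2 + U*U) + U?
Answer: -14472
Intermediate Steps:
C(U) = U + 2*U**2 (C(U) = (U**2 + U**2) + U = 2*U**2 + U = U + 2*U**2)
(C(13) - 150)*(-72) = (13*(1 + 2*13) - 150)*(-72) = (13*(1 + 26) - 150)*(-72) = (13*27 - 150)*(-72) = (351 - 150)*(-72) = 201*(-72) = -14472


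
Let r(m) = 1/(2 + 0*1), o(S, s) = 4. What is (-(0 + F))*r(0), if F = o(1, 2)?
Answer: -2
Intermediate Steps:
F = 4
r(m) = ½ (r(m) = 1/(2 + 0) = 1/2 = ½)
(-(0 + F))*r(0) = -(0 + 4)*(½) = -4*(½) = -1*4*(½) = -4*½ = -2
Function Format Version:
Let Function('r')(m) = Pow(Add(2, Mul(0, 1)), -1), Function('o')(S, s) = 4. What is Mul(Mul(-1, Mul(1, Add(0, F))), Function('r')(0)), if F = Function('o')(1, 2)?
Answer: -2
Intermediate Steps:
F = 4
Function('r')(m) = Rational(1, 2) (Function('r')(m) = Pow(Add(2, 0), -1) = Pow(2, -1) = Rational(1, 2))
Mul(Mul(-1, Mul(1, Add(0, F))), Function('r')(0)) = Mul(Mul(-1, Mul(1, Add(0, 4))), Rational(1, 2)) = Mul(Mul(-1, Mul(1, 4)), Rational(1, 2)) = Mul(Mul(-1, 4), Rational(1, 2)) = Mul(-4, Rational(1, 2)) = -2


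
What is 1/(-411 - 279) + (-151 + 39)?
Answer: -77281/690 ≈ -112.00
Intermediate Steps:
1/(-411 - 279) + (-151 + 39) = 1/(-690) - 112 = -1/690 - 112 = -77281/690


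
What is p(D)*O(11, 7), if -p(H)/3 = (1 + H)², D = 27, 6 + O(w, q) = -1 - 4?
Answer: 25872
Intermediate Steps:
O(w, q) = -11 (O(w, q) = -6 + (-1 - 4) = -6 - 5 = -11)
p(H) = -3*(1 + H)²
p(D)*O(11, 7) = -3*(1 + 27)²*(-11) = -3*28²*(-11) = -3*784*(-11) = -2352*(-11) = 25872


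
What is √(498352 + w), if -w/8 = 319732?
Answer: 4*I*√128719 ≈ 1435.1*I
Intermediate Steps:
w = -2557856 (w = -8*319732 = -2557856)
√(498352 + w) = √(498352 - 2557856) = √(-2059504) = 4*I*√128719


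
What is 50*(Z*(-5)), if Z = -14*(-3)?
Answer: -10500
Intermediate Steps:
Z = 42
50*(Z*(-5)) = 50*(42*(-5)) = 50*(-210) = -10500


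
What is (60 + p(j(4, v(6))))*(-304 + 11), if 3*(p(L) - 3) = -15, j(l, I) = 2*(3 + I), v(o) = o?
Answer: -16994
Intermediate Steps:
j(l, I) = 6 + 2*I
p(L) = -2 (p(L) = 3 + (1/3)*(-15) = 3 - 5 = -2)
(60 + p(j(4, v(6))))*(-304 + 11) = (60 - 2)*(-304 + 11) = 58*(-293) = -16994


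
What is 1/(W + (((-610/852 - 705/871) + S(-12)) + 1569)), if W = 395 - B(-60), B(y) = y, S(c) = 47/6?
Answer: 185523/376668823 ≈ 0.00049254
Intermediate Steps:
S(c) = 47/6 (S(c) = 47*(⅙) = 47/6)
W = 455 (W = 395 - 1*(-60) = 395 + 60 = 455)
1/(W + (((-610/852 - 705/871) + S(-12)) + 1569)) = 1/(455 + (((-610/852 - 705/871) + 47/6) + 1569)) = 1/(455 + (((-610*1/852 - 705*1/871) + 47/6) + 1569)) = 1/(455 + (((-305/426 - 705/871) + 47/6) + 1569)) = 1/(455 + ((-565985/371046 + 47/6) + 1569)) = 1/(455 + (1170271/185523 + 1569)) = 1/(455 + 292255858/185523) = 1/(376668823/185523) = 185523/376668823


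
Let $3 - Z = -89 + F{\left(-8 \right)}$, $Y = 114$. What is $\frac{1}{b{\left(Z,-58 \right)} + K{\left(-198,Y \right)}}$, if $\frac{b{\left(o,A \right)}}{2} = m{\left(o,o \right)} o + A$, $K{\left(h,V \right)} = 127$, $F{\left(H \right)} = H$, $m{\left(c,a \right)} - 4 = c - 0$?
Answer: $\frac{1}{20811} \approx 4.8052 \cdot 10^{-5}$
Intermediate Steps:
$m{\left(c,a \right)} = 4 + c$ ($m{\left(c,a \right)} = 4 + \left(c - 0\right) = 4 + \left(c + 0\right) = 4 + c$)
$Z = 100$ ($Z = 3 - \left(-89 - 8\right) = 3 - -97 = 3 + 97 = 100$)
$b{\left(o,A \right)} = 2 A + 2 o \left(4 + o\right)$ ($b{\left(o,A \right)} = 2 \left(\left(4 + o\right) o + A\right) = 2 \left(o \left(4 + o\right) + A\right) = 2 \left(A + o \left(4 + o\right)\right) = 2 A + 2 o \left(4 + o\right)$)
$\frac{1}{b{\left(Z,-58 \right)} + K{\left(-198,Y \right)}} = \frac{1}{\left(2 \left(-58\right) + 2 \cdot 100 \left(4 + 100\right)\right) + 127} = \frac{1}{\left(-116 + 2 \cdot 100 \cdot 104\right) + 127} = \frac{1}{\left(-116 + 20800\right) + 127} = \frac{1}{20684 + 127} = \frac{1}{20811}$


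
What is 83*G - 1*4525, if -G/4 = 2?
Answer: -5189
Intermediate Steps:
G = -8 (G = -4*2 = -8)
83*G - 1*4525 = 83*(-8) - 1*4525 = -664 - 4525 = -5189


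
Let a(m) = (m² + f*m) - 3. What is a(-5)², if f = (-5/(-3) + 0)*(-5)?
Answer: 36481/9 ≈ 4053.4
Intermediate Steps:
f = -25/3 (f = (-5*(-⅓) + 0)*(-5) = (5/3 + 0)*(-5) = (5/3)*(-5) = -25/3 ≈ -8.3333)
a(m) = -3 + m² - 25*m/3 (a(m) = (m² - 25*m/3) - 3 = -3 + m² - 25*m/3)
a(-5)² = (-3 + (-5)² - 25/3*(-5))² = (-3 + 25 + 125/3)² = (191/3)² = 36481/9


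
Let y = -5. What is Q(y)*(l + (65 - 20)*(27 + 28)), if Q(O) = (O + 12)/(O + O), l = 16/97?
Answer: -1680637/970 ≈ -1732.6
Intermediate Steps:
l = 16/97 (l = 16*(1/97) = 16/97 ≈ 0.16495)
Q(O) = (12 + O)/(2*O) (Q(O) = (12 + O)/((2*O)) = (12 + O)*(1/(2*O)) = (12 + O)/(2*O))
Q(y)*(l + (65 - 20)*(27 + 28)) = ((1/2)*(12 - 5)/(-5))*(16/97 + (65 - 20)*(27 + 28)) = ((1/2)*(-1/5)*7)*(16/97 + 45*55) = -7*(16/97 + 2475)/10 = -7/10*240091/97 = -1680637/970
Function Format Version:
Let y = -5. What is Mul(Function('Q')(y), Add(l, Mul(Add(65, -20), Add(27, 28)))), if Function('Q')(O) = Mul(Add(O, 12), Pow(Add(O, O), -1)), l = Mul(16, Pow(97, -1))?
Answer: Rational(-1680637, 970) ≈ -1732.6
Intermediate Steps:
l = Rational(16, 97) (l = Mul(16, Rational(1, 97)) = Rational(16, 97) ≈ 0.16495)
Function('Q')(O) = Mul(Rational(1, 2), Pow(O, -1), Add(12, O)) (Function('Q')(O) = Mul(Add(12, O), Pow(Mul(2, O), -1)) = Mul(Add(12, O), Mul(Rational(1, 2), Pow(O, -1))) = Mul(Rational(1, 2), Pow(O, -1), Add(12, O)))
Mul(Function('Q')(y), Add(l, Mul(Add(65, -20), Add(27, 28)))) = Mul(Mul(Rational(1, 2), Pow(-5, -1), Add(12, -5)), Add(Rational(16, 97), Mul(Add(65, -20), Add(27, 28)))) = Mul(Mul(Rational(1, 2), Rational(-1, 5), 7), Add(Rational(16, 97), Mul(45, 55))) = Mul(Rational(-7, 10), Add(Rational(16, 97), 2475)) = Mul(Rational(-7, 10), Rational(240091, 97)) = Rational(-1680637, 970)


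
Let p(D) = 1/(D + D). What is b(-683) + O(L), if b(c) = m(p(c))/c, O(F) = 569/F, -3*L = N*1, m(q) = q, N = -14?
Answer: 398148365/3265423 ≈ 121.93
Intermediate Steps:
p(D) = 1/(2*D)
L = 14/3 (L = -(-14)/3 = -⅓*(-14) = 14/3 ≈ 4.6667)
b(c) = 1/(2*c²) (b(c) = (1/(2*c))/c = 1/(2*c²))
b(-683) + O(L) = (½)/(-683)² + 569/(14/3) = (½)*(1/466489) + 569*(3/14) = 1/932978 + 1707/14 = 398148365/3265423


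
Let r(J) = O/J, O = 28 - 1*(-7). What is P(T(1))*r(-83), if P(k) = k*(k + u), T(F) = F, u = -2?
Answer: 35/83 ≈ 0.42169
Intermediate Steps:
O = 35 (O = 28 + 7 = 35)
r(J) = 35/J
P(k) = k*(-2 + k) (P(k) = k*(k - 2) = k*(-2 + k))
P(T(1))*r(-83) = (1*(-2 + 1))*(35/(-83)) = (1*(-1))*(35*(-1/83)) = -1*(-35/83) = 35/83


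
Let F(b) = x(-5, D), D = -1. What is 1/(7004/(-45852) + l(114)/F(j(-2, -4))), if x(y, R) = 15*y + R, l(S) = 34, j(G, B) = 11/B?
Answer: -435594/261409 ≈ -1.6663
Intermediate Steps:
x(y, R) = R + 15*y
F(b) = -76 (F(b) = -1 + 15*(-5) = -1 - 75 = -76)
1/(7004/(-45852) + l(114)/F(j(-2, -4))) = 1/(7004/(-45852) + 34/(-76)) = 1/(7004*(-1/45852) + 34*(-1/76)) = 1/(-1751/11463 - 17/38) = 1/(-261409/435594) = -435594/261409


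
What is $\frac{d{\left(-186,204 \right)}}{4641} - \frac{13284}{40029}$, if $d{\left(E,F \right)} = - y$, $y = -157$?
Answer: $- \frac{18455497}{61924863} \approx -0.29803$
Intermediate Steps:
$d{\left(E,F \right)} = 157$ ($d{\left(E,F \right)} = \left(-1\right) \left(-157\right) = 157$)
$\frac{d{\left(-186,204 \right)}}{4641} - \frac{13284}{40029} = \frac{157}{4641} - \frac{13284}{40029} = 157 \cdot \frac{1}{4641} - \frac{4428}{13343} = \frac{157}{4641} - \frac{4428}{13343} = - \frac{18455497}{61924863}$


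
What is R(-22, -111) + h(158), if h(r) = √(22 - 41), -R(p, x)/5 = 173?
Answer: -865 + I*√19 ≈ -865.0 + 4.3589*I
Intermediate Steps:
R(p, x) = -865 (R(p, x) = -5*173 = -865)
h(r) = I*√19 (h(r) = √(-19) = I*√19)
R(-22, -111) + h(158) = -865 + I*√19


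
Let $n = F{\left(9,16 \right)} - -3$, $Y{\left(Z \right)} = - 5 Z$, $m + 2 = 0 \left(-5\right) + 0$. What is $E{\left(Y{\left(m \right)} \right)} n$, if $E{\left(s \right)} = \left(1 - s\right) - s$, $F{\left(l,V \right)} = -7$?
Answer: $76$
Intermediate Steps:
$m = -2$ ($m = -2 + \left(0 \left(-5\right) + 0\right) = -2 + \left(0 + 0\right) = -2 + 0 = -2$)
$E{\left(s \right)} = 1 - 2 s$
$n = -4$ ($n = -7 - -3 = -7 + 3 = -4$)
$E{\left(Y{\left(m \right)} \right)} n = \left(1 - 2 \left(\left(-5\right) \left(-2\right)\right)\right) \left(-4\right) = \left(1 - 20\right) \left(-4\right) = \left(-19\right) \left(-4\right) = 76$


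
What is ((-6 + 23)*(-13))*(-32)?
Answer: 7072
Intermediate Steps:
((-6 + 23)*(-13))*(-32) = (17*(-13))*(-32) = -221*(-32) = 7072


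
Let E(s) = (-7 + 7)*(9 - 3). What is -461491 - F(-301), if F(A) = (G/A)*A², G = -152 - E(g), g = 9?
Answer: -507243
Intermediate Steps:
E(s) = 0 (E(s) = 0*6 = 0)
G = -152 (G = -152 - 1*0 = -152 + 0 = -152)
F(A) = -152*A (F(A) = (-152/A)*A² = -152*A)
-461491 - F(-301) = -461491 - (-152)*(-301) = -461491 - 1*45752 = -461491 - 45752 = -507243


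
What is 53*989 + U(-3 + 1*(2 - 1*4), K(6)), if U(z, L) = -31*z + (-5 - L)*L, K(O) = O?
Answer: 52506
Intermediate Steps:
U(z, L) = -31*z + L*(-5 - L)
53*989 + U(-3 + 1*(2 - 1*4), K(6)) = 53*989 + (-1*6² - 31*(-3 + 1*(2 - 1*4)) - 5*6) = 52417 + (-1*36 - 31*(-3 + 1*(2 - 4)) - 30) = 52417 + (-36 - 31*(-3 + 1*(-2)) - 30) = 52417 + (-36 - 31*(-3 - 2) - 30) = 52417 + (-36 - 31*(-5) - 30) = 52417 + (-36 + 155 - 30) = 52417 + 89 = 52506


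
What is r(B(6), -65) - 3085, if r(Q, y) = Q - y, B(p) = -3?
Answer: -3023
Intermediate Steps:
r(B(6), -65) - 3085 = (-3 - 1*(-65)) - 3085 = (-3 + 65) - 3085 = 62 - 3085 = -3023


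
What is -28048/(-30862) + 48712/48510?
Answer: 715989556/374278905 ≈ 1.9130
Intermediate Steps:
-28048/(-30862) + 48712/48510 = -28048*(-1/30862) + 48712*(1/48510) = 14024/15431 + 24356/24255 = 715989556/374278905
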